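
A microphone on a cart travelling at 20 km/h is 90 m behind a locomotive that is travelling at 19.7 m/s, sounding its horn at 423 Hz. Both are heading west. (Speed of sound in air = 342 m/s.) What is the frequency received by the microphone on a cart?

406 Hz

20 km/h = 5.556 m/s.
The microphone on a cart is behind, so the locomotive is moving away from it while the microphone on a cart is moving toward the locomotive.
General Doppler shift: f' = f · (v + v_o)/(v + v_s).
f' = 423 × (342 + 5.556)/(342 + 19.7) = 423 × 347.56/361.7 ≈ 406 Hz.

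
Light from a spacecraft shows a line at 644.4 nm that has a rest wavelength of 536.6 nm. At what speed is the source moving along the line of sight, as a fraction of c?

0.181

λ'/λ₀ = 1.2009 > 1 (redshift), so the source is receding.
λ'/λ₀ = √((1 + β)/(1 − β)) for a receding source ⇒ β = (r² − 1)/(r² + 1) with r = λ'/λ₀.
β = (1.4421 − 1)/(1.4421 + 1) ≈ 0.181.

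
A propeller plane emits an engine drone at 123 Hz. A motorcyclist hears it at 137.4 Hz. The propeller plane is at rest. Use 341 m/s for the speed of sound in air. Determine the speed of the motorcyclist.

f' > f, so the motorcyclist is approaching.
f' = f · (v + v_o)/v ⇒ v_o = v · |f'/f − 1|.
v_o = 341 × |137.4/123 − 1| = 341 × 0.1171 ≈ 40 m/s.

40 m/s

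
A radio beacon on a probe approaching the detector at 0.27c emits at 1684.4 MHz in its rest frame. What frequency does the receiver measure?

2221.7 MHz

Relativistic Doppler for frequency: f' = f₀ · √((1 + β)/(1 − β)).
f' = 1684.4 × √(1.2700/0.7300) = 1684.4 × 1.31899 ≈ 2221.7 MHz.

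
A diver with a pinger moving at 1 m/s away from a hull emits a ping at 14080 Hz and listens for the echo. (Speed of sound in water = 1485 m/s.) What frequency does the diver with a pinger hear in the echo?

14061 Hz

The hull receives the sound from a moving source: f₁ = f₀ · v/(v + v_e) = 14080 × 1485/1486 ≈ 14071 Hz.
On the return leg the diver with a pinger is a moving observer: f₂ = f₁ · (v − v_e)/v = 14071 × 1484/1485 ≈ 14061 Hz.
Equivalently f₂ = f₀ · (v − v_e)/(v + v_e).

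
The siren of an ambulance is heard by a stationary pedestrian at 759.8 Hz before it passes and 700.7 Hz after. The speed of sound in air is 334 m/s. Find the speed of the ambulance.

13.5 m/s

f₁/f₂ = (v + v_s)/(v − v_s), so v_s = v · (f₁ − f₂)/(f₁ + f₂).
v_s = 334 × (759.8 − 700.7)/(759.8 + 700.7) = 334 × 59.1/1460.5 ≈ 13.5 m/s.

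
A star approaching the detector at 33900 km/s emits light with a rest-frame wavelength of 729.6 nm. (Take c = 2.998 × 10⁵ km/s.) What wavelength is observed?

651.3 nm

β = v/c = 33900/299800 = 0.1131.
Relativistic Doppler for wavelength: λ' = λ₀ · √((1 − β)/(1 + β)).
λ' = 729.6 × √(0.8869/1.1131) = 729.6 × 0.89265 ≈ 651.3 nm.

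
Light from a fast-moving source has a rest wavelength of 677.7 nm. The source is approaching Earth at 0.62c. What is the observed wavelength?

Relativistic Doppler for wavelength: λ' = λ₀ · √((1 − β)/(1 + β)).
λ' = 677.7 × √(0.3800/1.6200) = 677.7 × 0.48432 ≈ 328.2 nm.

328.2 nm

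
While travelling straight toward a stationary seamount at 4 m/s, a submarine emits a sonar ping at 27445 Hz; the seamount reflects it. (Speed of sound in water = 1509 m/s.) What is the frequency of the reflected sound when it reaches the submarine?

27591 Hz

The seamount receives the sound from a moving source: f₁ = f₀ · v/(v − v_e) = 27445 × 1509/1505 ≈ 27518 Hz.
On the return leg the submarine is a moving observer: f₂ = f₁ · (v + v_e)/v = 27518 × 1513/1509 ≈ 27591 Hz.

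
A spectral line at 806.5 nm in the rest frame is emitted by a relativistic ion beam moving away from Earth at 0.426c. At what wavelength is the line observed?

Relativistic Doppler for wavelength: λ' = λ₀ · √((1 + β)/(1 − β)).
λ' = 806.5 × √(1.4260/0.5740) = 806.5 × 1.57617 ≈ 1271.2 nm.

1271.2 nm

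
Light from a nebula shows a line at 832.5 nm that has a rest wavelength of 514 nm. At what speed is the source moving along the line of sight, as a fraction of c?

λ'/λ₀ = 1.6196 > 1 (redshift), so the source is receding.
λ'/λ₀ = √((1 + β)/(1 − β)) for a receding source ⇒ β = (r² − 1)/(r² + 1) with r = λ'/λ₀.
β = (2.6233 − 1)/(2.6233 + 1) ≈ 0.448.

0.448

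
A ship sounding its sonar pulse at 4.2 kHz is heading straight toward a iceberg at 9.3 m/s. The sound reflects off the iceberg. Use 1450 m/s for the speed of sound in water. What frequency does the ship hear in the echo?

4.25 kHz

The iceberg receives the sound from a moving source: f₁ = f₀ · v/(v − v_e) = 4.2 × 1450/1440.7 ≈ 4.23 kHz.
On the return leg the ship is a moving observer: f₂ = f₁ · (v + v_e)/v = 4.23 × 1459.3/1450 ≈ 4.25 kHz.
Equivalently f₂ = f₀ · (v + v_e)/(v − v_e).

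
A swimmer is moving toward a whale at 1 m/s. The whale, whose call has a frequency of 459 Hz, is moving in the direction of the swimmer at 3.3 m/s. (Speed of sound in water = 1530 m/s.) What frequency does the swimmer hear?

General Doppler shift: f' = f · (v + v_o)/(v − v_s).
f' = 459 × (1530 + 1)/(1530 − 3.3) = 459 × 1531/1526.7 ≈ 460 Hz.

460 Hz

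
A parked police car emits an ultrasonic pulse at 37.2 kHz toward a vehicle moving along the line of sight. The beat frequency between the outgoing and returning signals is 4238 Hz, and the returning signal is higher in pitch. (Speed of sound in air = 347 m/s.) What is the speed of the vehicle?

Double Doppler shift off a moving reflector: f₂ = f₀ · (v + u)/(v − u) (u > 0 toward emitter).
Returning signal is higher, so f₂ = f₀ + Δf = 37200 + 4238 = 41438 Hz.
Rearranging, u = v · (f₂ − f₀)/(f₂ + f₀) = 347 × 4238/78638 ≈ 18.7 m/s.
So the vehicle is moving at 18.7 m/s toward the emitter.

18.7 m/s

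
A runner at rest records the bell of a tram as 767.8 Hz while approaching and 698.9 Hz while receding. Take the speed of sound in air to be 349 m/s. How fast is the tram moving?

f₁/f₂ = (v + v_s)/(v − v_s), so v_s = v · (f₁ − f₂)/(f₁ + f₂).
v_s = 349 × (767.8 − 698.9)/(767.8 + 698.9) = 349 × 68.9/1466.7 ≈ 16.4 m/s.

16.4 m/s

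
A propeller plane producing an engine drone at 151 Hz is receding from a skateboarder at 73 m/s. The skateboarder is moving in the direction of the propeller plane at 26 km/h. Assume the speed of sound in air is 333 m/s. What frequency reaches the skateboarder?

26 km/h = 7.222 m/s.
General Doppler shift: f' = f · (v + v_o)/(v + v_s).
f' = 151 × (333 + 7.222)/(333 + 73) = 151 × 340.22/406 ≈ 127 Hz.

127 Hz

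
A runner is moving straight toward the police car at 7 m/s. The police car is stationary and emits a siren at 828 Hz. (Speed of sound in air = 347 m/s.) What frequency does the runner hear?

Only the observer moves, toward the source, so f' = f · (v + v_o)/v.
f' = 828 × (347 + 7)/347 = 828 × 354/347 ≈ 845 Hz.

845 Hz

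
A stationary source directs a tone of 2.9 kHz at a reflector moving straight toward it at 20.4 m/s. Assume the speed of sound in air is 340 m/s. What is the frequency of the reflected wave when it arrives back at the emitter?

3.27 kHz

At the reflector (a moving observer), f₁ = f₀ · (v + u)/v = 2.9 × 360.4/340 ≈ 3.07 kHz.
The reflection then acts as a moving source: f₂ = f₁ · v/(v − u) ≈ 3.27 kHz.
Equivalently f₂ = f₀ · (v + u)/(v − u).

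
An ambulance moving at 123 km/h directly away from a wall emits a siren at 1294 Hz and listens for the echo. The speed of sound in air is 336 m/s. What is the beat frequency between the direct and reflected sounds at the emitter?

239 Hz

123 km/h = 34.17 m/s.
The wall receives the sound from a moving source: f₁ = f₀ · v/(v + v_e) = 1294 × 336/370.17 ≈ 1175 Hz.
On the return leg the ambulance is a moving observer: f₂ = f₁ · (v − v_e)/v = 1175 × 301.83/336 ≈ 1055 Hz.
Equivalently f₂ = f₀ · (v − v_e)/(v + v_e).
Beat against the emitted tone: |f₂ − f₀| = 2v_e·f₀/(v + v_e) = 2 × 34.17 × 1294/370.17 ≈ 239 Hz.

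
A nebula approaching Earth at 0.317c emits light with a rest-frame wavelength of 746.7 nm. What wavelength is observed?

537.7 nm

Relativistic Doppler for wavelength: λ' = λ₀ · √((1 − β)/(1 + β)).
λ' = 746.7 × √(0.6830/1.3170) = 746.7 × 0.72014 ≈ 537.7 nm.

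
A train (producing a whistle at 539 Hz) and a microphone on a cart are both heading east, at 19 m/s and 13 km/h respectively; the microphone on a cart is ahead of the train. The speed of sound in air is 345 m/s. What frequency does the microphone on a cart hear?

564 Hz

13 km/h = 3.611 m/s.
The microphone on a cart is ahead, so the train is moving toward it while the microphone on a cart is moving away from the train.
General Doppler shift: f' = f · (v − v_o)/(v − v_s).
f' = 539 × (345 − 3.611)/(345 − 19) = 539 × 341.39/326 ≈ 564 Hz.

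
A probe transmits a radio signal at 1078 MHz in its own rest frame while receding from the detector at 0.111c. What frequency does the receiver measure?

964.3 MHz

Relativistic Doppler for frequency: f' = f₀ · √((1 − β)/(1 + β)).
f' = 1078 × √(0.8890/1.1110) = 1078 × 0.89453 ≈ 964.3 MHz.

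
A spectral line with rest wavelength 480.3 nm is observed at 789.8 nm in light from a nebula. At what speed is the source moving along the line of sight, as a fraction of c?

0.460

λ'/λ₀ = 1.6444 > 1 (redshift), so the source is receding.
λ'/λ₀ = √((1 + β)/(1 − β)) for a receding source ⇒ β = (r² − 1)/(r² + 1) with r = λ'/λ₀.
β = (2.7040 − 1)/(2.7040 + 1) ≈ 0.460.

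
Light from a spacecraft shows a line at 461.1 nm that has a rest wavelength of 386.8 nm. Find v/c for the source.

0.174c

λ'/λ₀ = 1.1921 > 1 (redshift), so the source is receding.
λ'/λ₀ = √((1 + β)/(1 − β)) for a receding source ⇒ β = (r² − 1)/(r² + 1) with r = λ'/λ₀.
β = (1.4211 − 1)/(1.4211 + 1) ≈ 0.174.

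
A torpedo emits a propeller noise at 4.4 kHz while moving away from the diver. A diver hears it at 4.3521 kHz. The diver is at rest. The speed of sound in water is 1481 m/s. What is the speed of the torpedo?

16.3 m/s

f' = f · v/(v + v_s) ⇒ v_s = v · |1 − f/f'|.
v_s = 1481 × |1 − 4.4/4.3521| = 1481 × 0.01101 ≈ 16.3 m/s.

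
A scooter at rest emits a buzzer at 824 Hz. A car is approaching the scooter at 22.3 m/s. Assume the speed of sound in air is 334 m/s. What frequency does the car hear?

Only the observer moves, toward the source, so f' = f · (v + v_o)/v.
f' = 824 × (334 + 22.3)/334 = 824 × 356.3/334 ≈ 879 Hz.

879 Hz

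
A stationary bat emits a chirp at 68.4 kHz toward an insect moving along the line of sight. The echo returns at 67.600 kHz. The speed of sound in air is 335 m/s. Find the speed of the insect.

1.97 m/s

Double Doppler shift off a moving reflector: f₂ = f₀ · (v + u)/(v − u) (u > 0 toward emitter).
Rearranging, u = v · (f₂ − f₀)/(f₂ + f₀) = 335 × -0.800/136.000 ≈ -1.97 m/s.
So the insect is moving at 1.97 m/s away from the emitter.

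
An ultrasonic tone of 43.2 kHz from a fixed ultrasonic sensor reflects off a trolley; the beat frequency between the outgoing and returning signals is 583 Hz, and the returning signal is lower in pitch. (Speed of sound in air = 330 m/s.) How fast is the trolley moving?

Double Doppler shift off a moving reflector: f₂ = f₀ · (v + u)/(v − u) (u > 0 toward emitter).
Returning signal is lower, so f₂ = f₀ − Δf = 43200 − 583 = 42617 Hz.
Rearranging, u = v · (f₂ − f₀)/(f₂ + f₀) = 330 × -583/85817 ≈ -2.24 m/s.
So the trolley is moving at 2.24 m/s away from the emitter.

2.24 m/s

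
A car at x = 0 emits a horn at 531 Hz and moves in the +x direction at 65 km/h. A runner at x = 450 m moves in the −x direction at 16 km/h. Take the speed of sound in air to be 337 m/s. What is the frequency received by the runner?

65 km/h = 18.06 m/s; 16 km/h = 4.444 m/s.
The observer lies on the +x side, so the source is heading toward the observer and the observer is heading toward the source.
With source approaching and observer approaching, f' = f · (v + v_o)/(v − v_s).
f' = 531 × (337 + 4.444)/(337 − 18.06) = 531 × 341.44/318.94 ≈ 568 Hz.

568 Hz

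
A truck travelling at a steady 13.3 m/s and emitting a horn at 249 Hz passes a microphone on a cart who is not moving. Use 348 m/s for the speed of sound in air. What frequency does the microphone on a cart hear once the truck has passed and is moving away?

240 Hz

Receding: f₂ = f · v/(v + v_s) = 249 × 348/361.3 ≈ 240 Hz.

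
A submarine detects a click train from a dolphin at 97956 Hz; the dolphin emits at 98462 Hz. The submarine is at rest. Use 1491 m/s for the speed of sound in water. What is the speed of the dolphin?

f' < f, so the dolphin is receding.
f' = f · v/(v + v_s) ⇒ v_s = v · |1 − f/f'|.
v_s = 1491 × |1 − 98462/97956| = 1491 × 0.005166 ≈ 7.7 m/s.

7.7 m/s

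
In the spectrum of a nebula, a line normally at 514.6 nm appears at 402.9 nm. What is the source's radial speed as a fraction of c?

0.240

λ'/λ₀ = 0.7829 < 1 (blueshift), so the source is approaching.
λ'/λ₀ = √((1 − β)/(1 + β)) for an approaching source ⇒ β = (1 − r²)/(1 + r²) with r = λ'/λ₀.
β = (1 − 0.6130)/(1 + 0.6130) ≈ 0.240.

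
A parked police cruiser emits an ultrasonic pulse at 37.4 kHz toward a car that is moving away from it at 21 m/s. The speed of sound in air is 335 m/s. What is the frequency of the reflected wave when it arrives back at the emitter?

The car first receives the wave as a moving observer: f₁ = f₀ · (v − u)/v = 37.4 × (335 − 21)/335 ≈ 35.1 kHz.
The reflection then acts as a moving source: f₂ = f₁ · v/(v + u) ≈ 33.0 kHz.
Equivalently f₂ = f₀ · (v − u)/(v + u).

33.0 kHz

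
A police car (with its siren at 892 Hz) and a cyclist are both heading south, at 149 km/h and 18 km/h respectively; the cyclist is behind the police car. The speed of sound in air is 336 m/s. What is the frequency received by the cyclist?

149 km/h = 41.39 m/s; 18 km/h = 5 m/s.
The cyclist is behind, so the police car is moving away from it while the cyclist is moving toward the police car.
General Doppler shift: f' = f · (v + v_o)/(v + v_s).
f' = 892 × (336 + 5)/(336 + 41.39) = 892 × 341/377.39 ≈ 806 Hz.

806 Hz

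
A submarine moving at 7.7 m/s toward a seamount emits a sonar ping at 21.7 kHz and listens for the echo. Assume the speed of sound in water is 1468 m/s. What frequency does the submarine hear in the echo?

21.9 kHz

The seamount receives the sound from a moving source: f₁ = f₀ · v/(v − v_e) = 21.7 × 1468/1460.3 ≈ 21.8 kHz.
On the return leg the submarine is a moving observer: f₂ = f₁ · (v + v_e)/v = 21.8 × 1475.7/1468 ≈ 21.9 kHz.
Equivalently f₂ = f₀ · (v + v_e)/(v − v_e).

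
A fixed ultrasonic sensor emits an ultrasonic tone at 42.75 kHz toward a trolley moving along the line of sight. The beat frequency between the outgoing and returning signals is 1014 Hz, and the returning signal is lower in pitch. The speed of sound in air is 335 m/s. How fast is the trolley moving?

4.0 m/s

Double Doppler shift off a moving reflector: f₂ = f₀ · (v + u)/(v − u) (u > 0 toward emitter).
Returning signal is lower, so f₂ = f₀ − Δf = 42750 − 1014 = 41736 Hz.
Rearranging, u = v · (f₂ − f₀)/(f₂ + f₀) = 335 × -1014/84486 ≈ -4.0 m/s.
So the trolley is moving at 4.0 m/s away from the emitter.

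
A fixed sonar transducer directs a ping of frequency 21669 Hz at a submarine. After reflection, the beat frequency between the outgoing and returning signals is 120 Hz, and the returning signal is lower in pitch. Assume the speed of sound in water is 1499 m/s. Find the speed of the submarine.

Double Doppler shift off a moving reflector: f₂ = f₀ · (v + u)/(v − u) (u > 0 toward emitter).
Returning signal is lower, so f₂ = f₀ − Δf = 21669 − 120 = 21549 Hz.
Rearranging, u = v · (f₂ − f₀)/(f₂ + f₀) = 1499 × -120/43218 ≈ -4.2 m/s.
So the submarine is moving at 4.2 m/s away from the emitter.

4.2 m/s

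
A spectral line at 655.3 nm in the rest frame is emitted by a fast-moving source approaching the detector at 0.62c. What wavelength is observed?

Relativistic Doppler for wavelength: λ' = λ₀ · √((1 − β)/(1 + β)).
λ' = 655.3 × √(0.3800/1.6200) = 655.3 × 0.48432 ≈ 317.4 nm.

317.4 nm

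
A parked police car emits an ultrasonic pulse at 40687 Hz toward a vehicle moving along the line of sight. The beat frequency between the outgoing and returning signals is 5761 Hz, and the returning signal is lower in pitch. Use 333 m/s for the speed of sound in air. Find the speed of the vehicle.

25 m/s

Double Doppler shift off a moving reflector: f₂ = f₀ · (v + u)/(v − u) (u > 0 toward emitter).
Returning signal is lower, so f₂ = f₀ − Δf = 40687 − 5761 = 34926 Hz.
Rearranging, u = v · (f₂ − f₀)/(f₂ + f₀) = 333 × -5761/75613 ≈ -25 m/s.
So the vehicle is moving at 25 m/s away from the emitter.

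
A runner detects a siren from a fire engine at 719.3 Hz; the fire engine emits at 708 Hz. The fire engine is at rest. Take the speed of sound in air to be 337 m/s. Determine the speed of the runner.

5.4 m/s

f' > f, so the runner is approaching.
f' = f · (v + v_o)/v ⇒ v_o = v · |f'/f − 1|.
v_o = 337 × |719.3/708 − 1| = 337 × 0.01596 ≈ 5.4 m/s.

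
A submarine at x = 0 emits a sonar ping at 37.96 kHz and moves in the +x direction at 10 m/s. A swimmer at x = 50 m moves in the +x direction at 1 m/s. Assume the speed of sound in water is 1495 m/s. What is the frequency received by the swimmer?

38.2 kHz

The observer lies on the +x side, so the source is heading toward the observer and the observer is heading away from the source.
General Doppler shift: f' = f · (v − v_o)/(v − v_s).
f' = 37.96 × (1495 − 1)/(1495 − 10) = 37.96 × 1494/1485 ≈ 38.2 kHz.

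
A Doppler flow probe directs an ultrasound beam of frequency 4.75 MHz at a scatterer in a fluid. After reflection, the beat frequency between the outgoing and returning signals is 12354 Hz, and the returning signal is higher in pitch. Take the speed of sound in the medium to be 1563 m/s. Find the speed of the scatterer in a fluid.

2.03 m/s

Double Doppler shift off a moving reflector: f₂ = f₀ · (v + u)/(v − u) (u > 0 toward emitter).
Returning signal is higher, so f₂ = f₀ + Δf = 4750000 + 12354 = 4762354 Hz.
Rearranging, u = v · (f₂ − f₀)/(f₂ + f₀) = 1563 × 12354/9512354 ≈ 2.03 m/s.
So the scatterer in a fluid is moving at 2.03 m/s toward the emitter.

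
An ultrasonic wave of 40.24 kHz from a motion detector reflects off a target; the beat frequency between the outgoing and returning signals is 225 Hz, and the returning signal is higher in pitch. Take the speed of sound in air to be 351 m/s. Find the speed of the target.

Double Doppler shift off a moving reflector: f₂ = f₀ · (v + u)/(v − u) (u > 0 toward emitter).
Returning signal is higher, so f₂ = f₀ + Δf = 40240 + 225 = 40465 Hz.
Rearranging, u = v · (f₂ − f₀)/(f₂ + f₀) = 351 × 225/80705 ≈ 0.98 m/s.
So the target is moving at 0.98 m/s toward the emitter.

0.98 m/s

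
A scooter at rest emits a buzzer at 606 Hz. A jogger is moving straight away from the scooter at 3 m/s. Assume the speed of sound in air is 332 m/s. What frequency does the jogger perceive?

Only the observer moves, away from the source, so f' = f · (v − v_o)/v.
f' = 606 × (332 − 3)/332 = 606 × 329/332 ≈ 601 Hz.

601 Hz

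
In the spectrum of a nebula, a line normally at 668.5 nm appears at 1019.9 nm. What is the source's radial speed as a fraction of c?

λ'/λ₀ = 1.5257 > 1 (redshift), so the source is receding.
λ'/λ₀ = √((1 + β)/(1 − β)) for a receding source ⇒ β = (r² − 1)/(r² + 1) with r = λ'/λ₀.
β = (2.3276 − 1)/(2.3276 + 1) ≈ 0.399.

0.399c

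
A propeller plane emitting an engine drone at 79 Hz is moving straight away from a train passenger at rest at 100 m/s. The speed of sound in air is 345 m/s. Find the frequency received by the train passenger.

With the source moving away from a stationary observer, f' = f · v/(v + v_s).
f' = 79 × 345/(345 + 100) = 79 × 345/445 ≈ 61 Hz.

61 Hz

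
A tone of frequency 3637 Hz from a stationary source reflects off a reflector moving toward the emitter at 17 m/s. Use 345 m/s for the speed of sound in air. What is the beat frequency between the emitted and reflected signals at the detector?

377 Hz

The reflector first receives the wave as a moving observer: f₁ = f₀ · (v + u)/v = 3637 × (345 + 17)/345 ≈ 3816 Hz.
The reflection then acts as a moving source: f₂ = f₁ · v/(v − u) ≈ 4014 Hz.
Equivalently f₂ = f₀ · (v + u)/(v − u).
Beat frequency: |f₂ − f₀| = 2u·f₀/(v − u) = 2 × 17 × 3637/328 ≈ 377 Hz.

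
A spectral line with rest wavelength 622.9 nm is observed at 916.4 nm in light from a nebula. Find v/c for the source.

0.368

λ'/λ₀ = 1.4712 > 1 (redshift), so the source is receding.
λ'/λ₀ = √((1 + β)/(1 − β)) for a receding source ⇒ β = (r² − 1)/(r² + 1) with r = λ'/λ₀.
β = (2.1644 − 1)/(2.1644 + 1) ≈ 0.368.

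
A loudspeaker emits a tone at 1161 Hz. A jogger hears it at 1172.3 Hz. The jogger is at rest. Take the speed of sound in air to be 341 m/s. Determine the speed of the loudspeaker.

f' > f, so the loudspeaker is approaching.
f' = f · v/(v − v_s) ⇒ v_s = v · |1 − f/f'|.
v_s = 341 × |1 − 1161/1172.3| = 341 × 0.009639 ≈ 3.3 m/s.

3.3 m/s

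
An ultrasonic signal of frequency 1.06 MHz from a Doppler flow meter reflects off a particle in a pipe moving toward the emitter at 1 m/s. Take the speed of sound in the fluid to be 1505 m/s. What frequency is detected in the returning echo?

1.0614 MHz

At the particle in a pipe (a moving observer), f₁ = f₀ · (v + u)/v = 1.06 × 1506/1505 ≈ 1.0607 MHz.
The reflection then acts as a moving source: f₂ = f₁ · v/(v − u) ≈ 1.0614 MHz.
Equivalently f₂ = f₀ · (v + u)/(v − u).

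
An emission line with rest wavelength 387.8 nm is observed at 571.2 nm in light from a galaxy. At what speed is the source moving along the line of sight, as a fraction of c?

λ'/λ₀ = 1.4729 > 1 (redshift), so the source is receding.
λ'/λ₀ = √((1 + β)/(1 − β)) for a receding source ⇒ β = (r² − 1)/(r² + 1) with r = λ'/λ₀.
β = (2.1695 − 1)/(2.1695 + 1) ≈ 0.369.

0.369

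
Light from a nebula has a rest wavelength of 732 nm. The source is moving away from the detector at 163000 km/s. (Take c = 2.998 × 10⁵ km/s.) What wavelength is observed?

1346.4 nm

β = v/c = 163000/299800 = 0.5437.
Relativistic Doppler for wavelength: λ' = λ₀ · √((1 + β)/(1 − β)).
λ' = 732 × √(1.5437/0.4563) = 732 × 1.83930 ≈ 1346.4 nm.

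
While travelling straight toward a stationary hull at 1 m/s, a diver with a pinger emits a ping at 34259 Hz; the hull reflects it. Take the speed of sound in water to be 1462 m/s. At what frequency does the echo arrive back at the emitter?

34306 Hz

The hull receives the sound from a moving source: f₁ = f₀ · v/(v − v_e) = 34259 × 1462/1461 ≈ 34282 Hz.
On the return leg the diver with a pinger is a moving observer: f₂ = f₁ · (v + v_e)/v = 34282 × 1463/1462 ≈ 34306 Hz.
Equivalently f₂ = f₀ · (v + v_e)/(v − v_e).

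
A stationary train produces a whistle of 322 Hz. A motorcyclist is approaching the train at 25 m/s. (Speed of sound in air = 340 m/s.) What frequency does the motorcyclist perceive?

346 Hz

Only the observer moves, toward the source, so f' = f · (v + v_o)/v.
f' = 322 × (340 + 25)/340 = 322 × 365/340 ≈ 346 Hz.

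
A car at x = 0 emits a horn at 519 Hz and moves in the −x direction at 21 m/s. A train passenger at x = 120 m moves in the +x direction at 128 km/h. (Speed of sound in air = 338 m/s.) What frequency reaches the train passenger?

128 km/h = 35.56 m/s.
The observer lies on the +x side, so the source is heading away from the observer and the observer is heading away from the source.
General Doppler shift: f' = f · (v − v_o)/(v + v_s).
f' = 519 × (338 − 35.56)/(338 + 21) = 519 × 302.44/359 ≈ 437 Hz.

437 Hz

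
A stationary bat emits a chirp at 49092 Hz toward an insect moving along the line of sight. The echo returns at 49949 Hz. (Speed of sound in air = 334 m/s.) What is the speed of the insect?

Double Doppler shift off a moving reflector: f₂ = f₀ · (v + u)/(v − u) (u > 0 toward emitter).
Rearranging, u = v · (f₂ − f₀)/(f₂ + f₀) = 334 × 857/99041 ≈ 2.89 m/s.
So the insect is moving at 2.89 m/s toward the emitter.

2.89 m/s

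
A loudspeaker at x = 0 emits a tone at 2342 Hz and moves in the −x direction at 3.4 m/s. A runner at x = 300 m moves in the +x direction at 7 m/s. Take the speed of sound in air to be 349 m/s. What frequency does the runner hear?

The observer lies on the +x side, so the source is heading away from the observer and the observer is heading away from the source.
Both move, so f' = f · (v − v_o)/(v + v_s).
f' = 2342 × (349 − 7)/(349 + 3.4) = 2342 × 342/352.4 ≈ 2273 Hz.

2273 Hz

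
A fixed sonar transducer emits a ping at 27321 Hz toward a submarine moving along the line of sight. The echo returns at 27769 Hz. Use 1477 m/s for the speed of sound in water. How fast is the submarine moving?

12.0 m/s

Double Doppler shift off a moving reflector: f₂ = f₀ · (v + u)/(v − u) (u > 0 toward emitter).
Rearranging, u = v · (f₂ − f₀)/(f₂ + f₀) = 1477 × 448/55090 ≈ 12.0 m/s.
So the submarine is moving at 12.0 m/s toward the emitter.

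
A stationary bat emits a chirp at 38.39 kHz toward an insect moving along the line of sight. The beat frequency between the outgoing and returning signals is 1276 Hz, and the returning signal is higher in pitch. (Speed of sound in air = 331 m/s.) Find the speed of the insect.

Double Doppler shift off a moving reflector: f₂ = f₀ · (v + u)/(v − u) (u > 0 toward emitter).
Returning signal is higher, so f₂ = f₀ + Δf = 38390 + 1276 = 39666 Hz.
Rearranging, u = v · (f₂ − f₀)/(f₂ + f₀) = 331 × 1276/78056 ≈ 5.4 m/s.
So the insect is moving at 5.4 m/s toward the emitter.

5.4 m/s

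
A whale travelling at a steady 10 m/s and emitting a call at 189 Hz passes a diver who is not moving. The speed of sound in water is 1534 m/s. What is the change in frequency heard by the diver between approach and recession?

Approaching: f₁ = f · v/(v − v_s) = 189 × 1534/1524 ≈ 190.24 Hz.
Receding: f₂ = f · v/(v + v_s) = 189 × 1534/1544 ≈ 187.78 Hz.
Drop: f₁ − f₂ = 2f·v·v_s/(v² − v_s²) = 2 × 189 × 1534 × 10/(1534² − 10²) ≈ 2.46 Hz.

2.46 Hz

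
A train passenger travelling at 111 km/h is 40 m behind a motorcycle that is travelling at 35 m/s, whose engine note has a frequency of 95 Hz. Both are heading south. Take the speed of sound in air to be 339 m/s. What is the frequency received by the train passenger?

111 km/h = 30.83 m/s.
The train passenger is behind, so the motorcycle is moving away from it while the train passenger is moving toward the motorcycle.
Both move, so f' = f · (v + v_o)/(v + v_s).
f' = 95 × (339 + 30.83)/(339 + 35) = 95 × 369.83/374 ≈ 94 Hz.

94 Hz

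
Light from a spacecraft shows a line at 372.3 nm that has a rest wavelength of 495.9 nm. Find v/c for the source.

0.279

λ'/λ₀ = 0.7508 < 1 (blueshift), so the source is approaching.
λ'/λ₀ = √((1 − β)/(1 + β)) for an approaching source ⇒ β = (1 − r²)/(1 + r²) with r = λ'/λ₀.
β = (1 − 0.5636)/(1 + 0.5636) ≈ 0.279.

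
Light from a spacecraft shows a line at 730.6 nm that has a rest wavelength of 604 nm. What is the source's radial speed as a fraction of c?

0.188c

λ'/λ₀ = 1.2096 > 1 (redshift), so the source is receding.
λ'/λ₀ = √((1 + β)/(1 − β)) for a receding source ⇒ β = (r² − 1)/(r² + 1) with r = λ'/λ₀.
β = (1.4631 − 1)/(1.4631 + 1) ≈ 0.188.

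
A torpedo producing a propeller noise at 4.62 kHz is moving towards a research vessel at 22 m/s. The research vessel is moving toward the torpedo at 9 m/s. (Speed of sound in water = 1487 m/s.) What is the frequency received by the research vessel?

4.72 kHz

General Doppler shift: f' = f · (v + v_o)/(v − v_s).
f' = 4.62 × (1487 + 9)/(1487 − 22) = 4.62 × 1496/1465 ≈ 4.72 kHz.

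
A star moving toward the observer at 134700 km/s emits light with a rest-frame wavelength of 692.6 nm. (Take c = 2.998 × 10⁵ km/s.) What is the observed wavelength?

426.9 nm

β = v/c = 134700/299800 = 0.4493.
Relativistic Doppler for wavelength: λ' = λ₀ · √((1 − β)/(1 + β)).
λ' = 692.6 × √(0.5507/1.4493) = 692.6 × 0.61642 ≈ 426.9 nm.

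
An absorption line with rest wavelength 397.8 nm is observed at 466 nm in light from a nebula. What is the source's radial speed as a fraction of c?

λ'/λ₀ = 1.1714 > 1 (redshift), so the source is receding.
λ'/λ₀ = √((1 + β)/(1 − β)) for a receding source ⇒ β = (r² − 1)/(r² + 1) with r = λ'/λ₀.
β = (1.3723 − 1)/(1.3723 + 1) ≈ 0.157.

0.157c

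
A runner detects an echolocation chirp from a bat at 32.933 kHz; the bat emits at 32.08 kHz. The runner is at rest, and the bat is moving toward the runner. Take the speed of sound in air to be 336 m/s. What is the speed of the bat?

8.7 m/s

f' = f · v/(v − v_s) ⇒ v_s = v · |1 − f/f'|.
v_s = 336 × |1 − 32.08/32.933| = 336 × 0.0259 ≈ 8.7 m/s.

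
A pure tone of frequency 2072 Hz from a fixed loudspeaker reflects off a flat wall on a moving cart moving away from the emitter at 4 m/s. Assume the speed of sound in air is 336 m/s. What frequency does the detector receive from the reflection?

2023 Hz

The flat wall on a moving cart first receives the wave as a moving observer: f₁ = f₀ · (v − u)/v = 2072 × (336 − 4)/336 ≈ 2047 Hz.
The reflection then acts as a moving source: f₂ = f₁ · v/(v + u) ≈ 2023 Hz.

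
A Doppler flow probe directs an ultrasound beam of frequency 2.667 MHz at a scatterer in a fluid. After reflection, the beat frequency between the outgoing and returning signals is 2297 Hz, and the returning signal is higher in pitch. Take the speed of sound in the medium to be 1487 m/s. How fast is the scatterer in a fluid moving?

0.64 m/s

Double Doppler shift off a moving reflector: f₂ = f₀ · (v + u)/(v − u) (u > 0 toward emitter).
Returning signal is higher, so f₂ = f₀ + Δf = 2667000 + 2297 = 2669297 Hz.
Rearranging, u = v · (f₂ − f₀)/(f₂ + f₀) = 1487 × 2297/5336297 ≈ 0.64 m/s.
So the scatterer in a fluid is moving at 0.64 m/s toward the emitter.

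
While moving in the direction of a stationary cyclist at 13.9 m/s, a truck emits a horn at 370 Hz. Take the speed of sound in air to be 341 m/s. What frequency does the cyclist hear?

386 Hz

With the source moving toward a stationary observer, f' = f · v/(v − v_s).
f' = 370 × 341/(341 − 13.9) = 370 × 341/327.1 ≈ 386 Hz.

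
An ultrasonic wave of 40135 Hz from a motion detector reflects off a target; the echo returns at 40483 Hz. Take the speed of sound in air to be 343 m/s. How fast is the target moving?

1.48 m/s

Double Doppler shift off a moving reflector: f₂ = f₀ · (v + u)/(v − u) (u > 0 toward emitter).
Rearranging, u = v · (f₂ − f₀)/(f₂ + f₀) = 343 × 348/80618 ≈ 1.48 m/s.
So the target is moving at 1.48 m/s toward the emitter.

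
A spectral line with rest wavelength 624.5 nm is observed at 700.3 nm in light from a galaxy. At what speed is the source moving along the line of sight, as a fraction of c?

λ'/λ₀ = 1.1214 > 1 (redshift), so the source is receding.
λ'/λ₀ = √((1 + β)/(1 − β)) for a receding source ⇒ β = (r² − 1)/(r² + 1) with r = λ'/λ₀.
β = (1.2575 − 1)/(1.2575 + 1) ≈ 0.114.

0.114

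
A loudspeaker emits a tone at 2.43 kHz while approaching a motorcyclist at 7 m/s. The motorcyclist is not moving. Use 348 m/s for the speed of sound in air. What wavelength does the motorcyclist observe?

Only the source moves, toward the listener, so f' = f · v/(v − v_s).
f' = 2.43 × 348/(348 − 7) ≈ 2.48 kHz.
λ' = v/f' = 348/2479.88 ≈ 14.0 cm.

14.0 cm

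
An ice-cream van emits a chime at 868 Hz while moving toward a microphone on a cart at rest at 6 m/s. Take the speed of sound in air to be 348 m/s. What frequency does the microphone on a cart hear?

883 Hz

With the source moving toward a stationary observer, f' = f · v/(v − v_s).
f' = 868 × 348/(348 − 6) = 868 × 348/342 ≈ 883 Hz.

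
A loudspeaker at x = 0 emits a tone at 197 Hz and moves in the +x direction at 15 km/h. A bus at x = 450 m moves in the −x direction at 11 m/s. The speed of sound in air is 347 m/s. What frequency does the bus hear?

15 km/h = 4.167 m/s.
The observer lies on the +x side, so the source is heading toward the observer and the observer is heading toward the source.
With source approaching and observer approaching, f' = f · (v + v_o)/(v − v_s).
f' = 197 × (347 + 11)/(347 − 4.167) = 197 × 358/342.83 ≈ 206 Hz.

206 Hz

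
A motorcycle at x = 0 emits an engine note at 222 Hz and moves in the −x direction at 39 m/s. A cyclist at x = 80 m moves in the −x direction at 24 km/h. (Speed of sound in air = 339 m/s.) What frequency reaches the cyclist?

24 km/h = 6.667 m/s.
The observer lies on the +x side, so the source is heading away from the observer and the observer is heading toward the source.
General Doppler shift: f' = f · (v + v_o)/(v + v_s).
f' = 222 × (339 + 6.667)/(339 + 39) = 222 × 345.67/378 ≈ 203 Hz.

203 Hz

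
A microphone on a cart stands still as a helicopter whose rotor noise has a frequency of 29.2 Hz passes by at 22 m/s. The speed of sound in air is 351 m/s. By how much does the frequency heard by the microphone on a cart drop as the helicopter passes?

3.67 Hz

Approaching: f₁ = f · v/(v − v_s) = 29.2 × 351/329 ≈ 31.15 Hz.
Receding: f₂ = f · v/(v + v_s) = 29.2 × 351/373 ≈ 27.48 Hz.
Drop: f₁ − f₂ = 2f·v·v_s/(v² − v_s²) = 2 × 29.2 × 351 × 22/(351² − 22²) ≈ 3.67 Hz.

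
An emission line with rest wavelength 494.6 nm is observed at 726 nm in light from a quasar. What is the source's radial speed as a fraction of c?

λ'/λ₀ = 1.4679 > 1 (redshift), so the source is receding.
λ'/λ₀ = √((1 + β)/(1 − β)) for a receding source ⇒ β = (r² − 1)/(r² + 1) with r = λ'/λ₀.
β = (2.1546 − 1)/(2.1546 + 1) ≈ 0.366.

0.366c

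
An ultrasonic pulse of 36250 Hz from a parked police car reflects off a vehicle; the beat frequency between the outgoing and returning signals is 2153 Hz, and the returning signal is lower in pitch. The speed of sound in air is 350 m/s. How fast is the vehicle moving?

Double Doppler shift off a moving reflector: f₂ = f₀ · (v + u)/(v − u) (u > 0 toward emitter).
Returning signal is lower, so f₂ = f₀ − Δf = 36250 − 2153 = 34097 Hz.
Rearranging, u = v · (f₂ − f₀)/(f₂ + f₀) = 350 × -2153/70347 ≈ -10.7 m/s.
So the vehicle is moving at 10.7 m/s away from the emitter.

10.7 m/s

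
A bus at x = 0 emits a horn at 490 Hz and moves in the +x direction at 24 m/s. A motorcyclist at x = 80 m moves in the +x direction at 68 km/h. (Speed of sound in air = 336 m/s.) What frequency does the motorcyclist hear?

68 km/h = 18.89 m/s.
The observer lies on the +x side, so the source is heading toward the observer and the observer is heading away from the source.
With source approaching and observer receding, f' = f · (v − v_o)/(v − v_s).
f' = 490 × (336 − 18.89)/(336 − 24) = 490 × 317.11/312 ≈ 498 Hz.

498 Hz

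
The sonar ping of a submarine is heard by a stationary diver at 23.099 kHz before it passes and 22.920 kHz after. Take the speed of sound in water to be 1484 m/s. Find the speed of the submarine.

f₁/f₂ = (v + v_s)/(v − v_s), so v_s = v · (f₁ − f₂)/(f₁ + f₂).
v_s = 1484 × (23.099 − 22.920)/(23.099 + 22.920) = 1484 × 0.179/46.019 ≈ 5.8 m/s.

5.8 m/s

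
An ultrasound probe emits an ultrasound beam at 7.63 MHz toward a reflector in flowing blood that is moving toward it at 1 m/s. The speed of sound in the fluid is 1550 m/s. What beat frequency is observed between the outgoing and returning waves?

9852 Hz

The reflector in flowing blood first receives the wave as a moving observer: f₁ = f₀ · (v + u)/v = 7.63 × (1550 + 1)/1550 ≈ 7.63492 MHz.
The reflection then acts as a moving source: f₂ = f₁ · v/(v − u) ≈ 7.63985 MHz.
Beat frequency (with f₀ = 7630000 Hz): |f₂ − f₀| = 2u·f₀/(v − u) = 2 × 1 × 7630000/1549 ≈ 9852 Hz.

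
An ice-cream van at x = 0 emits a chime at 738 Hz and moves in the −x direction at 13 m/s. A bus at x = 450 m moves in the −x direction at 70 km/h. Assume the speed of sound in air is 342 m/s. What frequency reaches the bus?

751 Hz

70 km/h = 19.44 m/s.
The observer lies on the +x side, so the source is heading away from the observer and the observer is heading toward the source.
Both move, so f' = f · (v + v_o)/(v + v_s).
f' = 738 × (342 + 19.44)/(342 + 13) = 738 × 361.44/355 ≈ 751 Hz.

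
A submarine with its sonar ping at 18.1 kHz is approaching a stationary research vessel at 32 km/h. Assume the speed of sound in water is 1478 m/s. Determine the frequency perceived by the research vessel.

32 km/h = 8.889 m/s.
With the source moving toward a stationary observer, f' = f · v/(v − v_s).
f' = 18.1 × 1478/(1478 − 8.889) = 18.1 × 1478/1469 ≈ 18.21 kHz.

18.21 kHz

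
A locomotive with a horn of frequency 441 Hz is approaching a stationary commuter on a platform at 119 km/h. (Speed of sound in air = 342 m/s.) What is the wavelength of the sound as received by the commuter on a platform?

70.1 cm

119 km/h = 33.06 m/s.
With the source moving toward a stationary observer, f' = f · v/(v − v_s).
f' = 441 × 342/(342 − 33.06) ≈ 488 Hz.
λ' = v/f' = 342/488.185 ≈ 70.1 cm.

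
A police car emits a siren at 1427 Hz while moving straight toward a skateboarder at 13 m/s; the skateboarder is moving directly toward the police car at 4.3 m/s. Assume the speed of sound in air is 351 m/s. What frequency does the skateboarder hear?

General Doppler shift: f' = f · (v + v_o)/(v − v_s).
f' = 1427 × (351 + 4.3)/(351 − 13) = 1427 × 355.3/338 ≈ 1500 Hz.

1500 Hz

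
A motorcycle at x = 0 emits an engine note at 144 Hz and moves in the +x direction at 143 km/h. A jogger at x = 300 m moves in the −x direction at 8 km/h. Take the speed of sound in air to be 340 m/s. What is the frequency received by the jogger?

143 km/h = 39.72 m/s; 8 km/h = 2.222 m/s.
The observer lies on the +x side, so the source is heading toward the observer and the observer is heading toward the source.
Both move, so f' = f · (v + v_o)/(v − v_s).
f' = 144 × (340 + 2.222)/(340 − 39.72) = 144 × 342.22/300.28 ≈ 164 Hz.

164 Hz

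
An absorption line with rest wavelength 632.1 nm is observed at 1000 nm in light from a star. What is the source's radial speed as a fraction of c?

0.429

λ'/λ₀ = 1.5820 > 1 (redshift), so the source is receding.
λ'/λ₀ = √((1 + β)/(1 − β)) for a receding source ⇒ β = (r² − 1)/(r² + 1) with r = λ'/λ₀.
β = (2.5028 − 1)/(2.5028 + 1) ≈ 0.429.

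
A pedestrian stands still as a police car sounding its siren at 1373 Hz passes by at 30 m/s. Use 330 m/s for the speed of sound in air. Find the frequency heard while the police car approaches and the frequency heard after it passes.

1510 Hz approaching; 1259 Hz receding

Approaching: f₁ = f · v/(v − v_s) = 1373 × 330/300 ≈ 1510 Hz.
Receding: f₂ = f · v/(v + v_s) = 1373 × 330/360 ≈ 1259 Hz.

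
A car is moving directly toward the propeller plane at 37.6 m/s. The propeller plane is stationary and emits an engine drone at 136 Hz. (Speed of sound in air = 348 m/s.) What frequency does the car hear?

151 Hz

Only the observer moves, toward the source, so f' = f · (v + v_o)/v.
f' = 136 × (348 + 37.6)/348 = 136 × 385.6/348 ≈ 151 Hz.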